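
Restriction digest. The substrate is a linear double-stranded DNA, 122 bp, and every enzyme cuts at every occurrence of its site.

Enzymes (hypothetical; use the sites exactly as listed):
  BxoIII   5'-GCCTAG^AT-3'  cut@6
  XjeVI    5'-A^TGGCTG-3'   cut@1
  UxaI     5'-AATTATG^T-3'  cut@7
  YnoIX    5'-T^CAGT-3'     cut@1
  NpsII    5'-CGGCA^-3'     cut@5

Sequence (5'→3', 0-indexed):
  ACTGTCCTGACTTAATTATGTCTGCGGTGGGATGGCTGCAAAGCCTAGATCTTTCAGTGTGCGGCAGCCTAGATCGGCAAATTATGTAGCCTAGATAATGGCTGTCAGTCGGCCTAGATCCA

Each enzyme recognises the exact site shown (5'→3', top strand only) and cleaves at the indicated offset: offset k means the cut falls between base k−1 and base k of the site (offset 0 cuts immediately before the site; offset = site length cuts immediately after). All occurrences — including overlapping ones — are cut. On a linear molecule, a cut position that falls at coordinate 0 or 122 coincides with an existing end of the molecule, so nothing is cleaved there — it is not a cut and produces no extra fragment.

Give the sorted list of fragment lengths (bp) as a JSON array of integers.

Site scan:
  BxoIII GCCTAGAT/6: at [42, 66, 88, 111] ⇒ [48, 72, 94, 117]
  XjeVI ATGGCTG/1: at [31, 97] ⇒ [32, 98]
  UxaI AATTATGT/7: at [13, 79] ⇒ [20, 86]
  YnoIX TCAGT/1: at [53, 104] ⇒ [54, 105]
  NpsII CGGCA/5: at [61, 74] ⇒ [66, 79]

All cut coordinates (distinct, sorted): [20, 32, 48, 54, 66, 72, 79, 86, 94, 98, 105, 117]

Fragments:
  [0,20): 20 bp
  [20,32): 12 bp
  [32,48): 16 bp
  [48,54): 6 bp
  [54,66): 12 bp
  [66,72): 6 bp
  [72,79): 7 bp
  [79,86): 7 bp
  [86,94): 8 bp
  [94,98): 4 bp
  [98,105): 7 bp
  [105,117): 12 bp
  [117,122): 5 bp

[4,5,6,6,7,7,7,8,12,12,12,16,20]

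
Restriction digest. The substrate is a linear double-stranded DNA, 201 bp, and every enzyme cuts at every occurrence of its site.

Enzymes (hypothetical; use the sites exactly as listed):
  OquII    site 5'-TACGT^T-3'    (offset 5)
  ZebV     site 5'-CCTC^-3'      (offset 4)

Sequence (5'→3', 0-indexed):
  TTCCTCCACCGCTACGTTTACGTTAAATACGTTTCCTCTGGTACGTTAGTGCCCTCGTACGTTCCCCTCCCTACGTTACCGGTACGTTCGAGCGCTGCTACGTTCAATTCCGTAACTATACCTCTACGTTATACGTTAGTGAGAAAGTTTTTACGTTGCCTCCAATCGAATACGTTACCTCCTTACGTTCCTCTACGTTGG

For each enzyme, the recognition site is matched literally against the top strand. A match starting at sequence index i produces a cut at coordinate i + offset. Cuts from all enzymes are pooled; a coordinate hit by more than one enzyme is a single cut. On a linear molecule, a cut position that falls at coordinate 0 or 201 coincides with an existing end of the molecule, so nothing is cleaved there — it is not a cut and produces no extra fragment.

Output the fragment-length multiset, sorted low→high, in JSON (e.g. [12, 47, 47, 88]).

Site scan:
  OquII TACGTT/5: at [12, 18, 27, 41, 57, 71, 82, 98, 124, 131, 151, 170, 183, 193] ⇒ [17, 23, 32, 46, 62, 76, 87, 103, 129, 136, 156, 175, 188, 198]
  ZebV CCTC/4: at [2, 34, 52, 65, 120, 158, 177, 189] ⇒ [6, 38, 56, 69, 124, 162, 181, 193]

Pooled cuts: [6, 17, 23, 32, 38, 46, 56, 62, 69, 76, 87, 103, 124, 129, 136, 156, 162, 175, 181, 188, 193, 198]

Fragment lengths:
  [0,6): 6 bp
  [6,17): 11 bp
  [17,23): 6 bp
  [23,32): 9 bp
  [32,38): 6 bp
  [38,46): 8 bp
  [46,56): 10 bp
  [56,62): 6 bp
  [62,69): 7 bp
  [69,76): 7 bp
  [76,87): 11 bp
  [87,103): 16 bp
  [103,124): 21 bp
  [124,129): 5 bp
  [129,136): 7 bp
  [136,156): 20 bp
  [156,162): 6 bp
  [162,175): 13 bp
  [175,181): 6 bp
  [181,188): 7 bp
  [188,193): 5 bp
  [193,198): 5 bp
  [198,201): 3 bp

[3,5,5,5,6,6,6,6,6,6,7,7,7,7,8,9,10,11,11,13,16,20,21]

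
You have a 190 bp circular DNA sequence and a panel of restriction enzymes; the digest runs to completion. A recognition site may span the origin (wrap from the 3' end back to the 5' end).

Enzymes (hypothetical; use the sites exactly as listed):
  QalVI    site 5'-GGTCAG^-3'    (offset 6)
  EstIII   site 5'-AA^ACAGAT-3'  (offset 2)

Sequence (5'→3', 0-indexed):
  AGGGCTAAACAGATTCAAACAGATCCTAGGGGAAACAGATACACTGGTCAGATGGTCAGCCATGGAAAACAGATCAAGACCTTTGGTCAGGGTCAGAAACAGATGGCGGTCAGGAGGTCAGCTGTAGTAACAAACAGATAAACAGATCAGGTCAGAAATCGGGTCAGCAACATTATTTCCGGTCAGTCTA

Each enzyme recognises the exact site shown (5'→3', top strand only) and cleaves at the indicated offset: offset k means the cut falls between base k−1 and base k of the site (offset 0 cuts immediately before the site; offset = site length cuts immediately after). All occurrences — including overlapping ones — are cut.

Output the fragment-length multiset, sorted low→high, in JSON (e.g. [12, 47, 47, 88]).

[2,6,8,8,8,9,10,12,12,12,14,15,16,17,19,22]

Scan for sites:
  QalVI (GGTCAG, off=6): starts [45, 53, 84, 90, 107, 115, 149, 161, 180] → cuts [51, 59, 90, 96, 113, 121, 155, 167, 186]
  EstIII (AAACAGAT, off=2): starts [6, 16, 32, 66, 96, 131, 139] → cuts [8, 18, 34, 68, 98, 133, 141]

All cut coordinates (distinct, sorted): [8, 18, 34, 51, 59, 68, 90, 96, 98, 113, 121, 133, 141, 155, 167, 186]

Fragments:
  8→18: 10 bp
  18→34: 16 bp
  34→51: 17 bp
  51→59: 8 bp
  59→68: 9 bp
  68→90: 22 bp
  90→96: 6 bp
  96→98: 2 bp
  98→113: 15 bp
  113→121: 8 bp
  121→133: 12 bp
  133→141: 8 bp
  141→155: 14 bp
  155→167: 12 bp
  167→186: 19 bp
  186→8 (wrap): 190-186+8 = 12 bp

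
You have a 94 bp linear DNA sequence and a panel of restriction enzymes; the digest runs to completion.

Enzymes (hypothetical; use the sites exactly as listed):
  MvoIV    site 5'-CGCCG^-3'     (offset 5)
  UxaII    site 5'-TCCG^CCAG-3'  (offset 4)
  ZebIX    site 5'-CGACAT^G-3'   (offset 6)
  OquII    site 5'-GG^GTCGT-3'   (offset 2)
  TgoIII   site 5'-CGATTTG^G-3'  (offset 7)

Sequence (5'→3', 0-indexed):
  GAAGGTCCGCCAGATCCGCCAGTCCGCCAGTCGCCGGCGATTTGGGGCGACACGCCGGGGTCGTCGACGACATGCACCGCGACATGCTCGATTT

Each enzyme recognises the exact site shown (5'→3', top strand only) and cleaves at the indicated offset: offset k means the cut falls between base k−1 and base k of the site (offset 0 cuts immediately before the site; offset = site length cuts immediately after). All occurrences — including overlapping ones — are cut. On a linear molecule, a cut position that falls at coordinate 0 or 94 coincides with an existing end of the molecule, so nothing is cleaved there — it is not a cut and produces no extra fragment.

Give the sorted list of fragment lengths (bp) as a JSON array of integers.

[2,8,8,9,9,9,10,12,13,14]

Site scan:
  MvoIV (CGCCG, off=5): starts [31, 52] → cuts [36, 57]
  UxaII (TCCGCCAG, off=4): starts [5, 14, 22] → cuts [9, 18, 26]
  ZebIX (CGACATG, off=6): starts [67, 79] → cuts [73, 85]
  OquII (GGGTCGT, off=2): starts [57] → cuts [59]
  TgoIII (CGATTTGG, off=7): starts [37] → cuts [44]

All cut coordinates (distinct, sorted): [9, 18, 26, 36, 44, 57, 59, 73, 85]

Fragment lengths:
  [0,9): 9 bp
  [9,18): 9 bp
  [18,26): 8 bp
  [26,36): 10 bp
  [36,44): 8 bp
  [44,57): 13 bp
  [57,59): 2 bp
  [59,73): 14 bp
  [73,85): 12 bp
  [85,94): 9 bp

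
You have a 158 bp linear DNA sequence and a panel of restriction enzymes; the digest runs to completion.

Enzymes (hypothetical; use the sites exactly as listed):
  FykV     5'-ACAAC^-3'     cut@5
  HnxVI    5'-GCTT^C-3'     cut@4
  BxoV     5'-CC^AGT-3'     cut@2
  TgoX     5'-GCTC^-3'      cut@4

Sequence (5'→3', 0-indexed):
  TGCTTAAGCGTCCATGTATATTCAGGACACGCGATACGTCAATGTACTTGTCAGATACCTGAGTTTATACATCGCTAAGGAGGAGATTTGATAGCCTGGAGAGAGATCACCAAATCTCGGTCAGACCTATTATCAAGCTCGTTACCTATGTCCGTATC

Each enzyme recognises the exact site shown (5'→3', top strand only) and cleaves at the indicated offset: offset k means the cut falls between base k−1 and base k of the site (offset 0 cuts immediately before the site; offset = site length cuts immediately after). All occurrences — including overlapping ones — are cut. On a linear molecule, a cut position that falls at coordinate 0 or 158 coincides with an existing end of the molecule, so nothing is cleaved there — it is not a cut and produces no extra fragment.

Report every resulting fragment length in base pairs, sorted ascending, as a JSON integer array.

[18,140]

Per-enzyme occurrences:
  FykV (ACAAC, off=5): no sites
  HnxVI (GCTTC, off=4): no sites
  BxoV (CCAGT, off=2): no sites
  TgoX (GCTC, off=4): starts [136] → cuts [140]

Pooled cuts: [140]

Fragments:
  [0,140): 140 bp
  [140,158): 18 bp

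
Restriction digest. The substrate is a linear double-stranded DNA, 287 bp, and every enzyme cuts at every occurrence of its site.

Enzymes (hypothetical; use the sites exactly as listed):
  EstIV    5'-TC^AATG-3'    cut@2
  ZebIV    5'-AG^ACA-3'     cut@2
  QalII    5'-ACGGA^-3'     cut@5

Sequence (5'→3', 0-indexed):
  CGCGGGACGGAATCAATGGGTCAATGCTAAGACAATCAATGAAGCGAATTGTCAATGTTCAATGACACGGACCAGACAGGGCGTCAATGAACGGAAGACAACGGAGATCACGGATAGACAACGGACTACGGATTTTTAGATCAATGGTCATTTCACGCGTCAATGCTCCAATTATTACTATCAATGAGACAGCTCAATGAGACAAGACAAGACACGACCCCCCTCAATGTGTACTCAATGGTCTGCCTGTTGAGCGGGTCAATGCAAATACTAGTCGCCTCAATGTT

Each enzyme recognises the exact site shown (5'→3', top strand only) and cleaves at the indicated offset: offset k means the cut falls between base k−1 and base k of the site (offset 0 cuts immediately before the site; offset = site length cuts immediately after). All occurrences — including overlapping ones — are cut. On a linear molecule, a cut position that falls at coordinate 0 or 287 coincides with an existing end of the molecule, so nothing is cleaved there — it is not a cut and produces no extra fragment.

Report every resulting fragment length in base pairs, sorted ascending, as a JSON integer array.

Site scan:
  EstIV (TCAATG, off=2): starts [12, 20, 35, 51, 58, 83, 140, 159, 180, 193, 223, 234, 258, 279] → cuts [14, 22, 37, 53, 60, 85, 142, 161, 182, 195, 225, 236, 260, 281]
  ZebIV (AGACA, off=2): starts [29, 73, 95, 115, 186, 199, 204, 209] → cuts [31, 75, 97, 117, 188, 201, 206, 211]
  QalII (ACGGA, off=5): starts [6, 66, 90, 100, 109, 120, 127] → cuts [11, 71, 95, 105, 114, 125, 132]

All cut coordinates (distinct, sorted): [11, 14, 22, 31, 37, 53, 60, 71, 75, 85, 95, 97, 105, 114, 117, 125, 132, 142, 161, 182, 188, 195, 201, 206, 211, 225, 236, 260, 281]

Fragments:
  [0,11): 11 bp
  [11,14): 3 bp
  [14,22): 8 bp
  [22,31): 9 bp
  [31,37): 6 bp
  [37,53): 16 bp
  [53,60): 7 bp
  [60,71): 11 bp
  [71,75): 4 bp
  [75,85): 10 bp
  [85,95): 10 bp
  [95,97): 2 bp
  [97,105): 8 bp
  [105,114): 9 bp
  [114,117): 3 bp
  [117,125): 8 bp
  [125,132): 7 bp
  [132,142): 10 bp
  [142,161): 19 bp
  [161,182): 21 bp
  [182,188): 6 bp
  [188,195): 7 bp
  [195,201): 6 bp
  [201,206): 5 bp
  [206,211): 5 bp
  [211,225): 14 bp
  [225,236): 11 bp
  [236,260): 24 bp
  [260,281): 21 bp
  [281,287): 6 bp

[2,3,3,4,5,5,6,6,6,6,7,7,7,8,8,8,9,9,10,10,10,11,11,11,14,16,19,21,21,24]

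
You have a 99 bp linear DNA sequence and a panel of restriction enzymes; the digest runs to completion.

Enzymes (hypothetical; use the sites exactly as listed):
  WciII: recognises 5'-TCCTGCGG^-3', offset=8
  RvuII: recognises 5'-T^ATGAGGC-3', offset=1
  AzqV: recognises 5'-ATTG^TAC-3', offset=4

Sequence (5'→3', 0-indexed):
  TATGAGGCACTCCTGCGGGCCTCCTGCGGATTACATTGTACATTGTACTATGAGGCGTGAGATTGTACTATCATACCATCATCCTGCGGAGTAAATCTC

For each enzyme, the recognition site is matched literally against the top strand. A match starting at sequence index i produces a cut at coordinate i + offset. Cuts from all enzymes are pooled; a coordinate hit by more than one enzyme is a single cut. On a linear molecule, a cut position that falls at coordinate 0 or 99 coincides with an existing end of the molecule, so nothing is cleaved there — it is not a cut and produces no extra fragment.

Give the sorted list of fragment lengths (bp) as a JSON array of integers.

Scan for sites:
  WciII TCCTGCGG/8: at [10, 21, 81] ⇒ [18, 29, 89]
  RvuII TATGAGGC/1: at [0, 48] ⇒ [1, 49]
  AzqV ATTGTAC/4: at [34, 41, 61] ⇒ [38, 45, 65]

All cut coordinates (distinct, sorted): [1, 18, 29, 38, 45, 49, 65, 89]

Fragment lengths:
  [0,1): 1 bp
  [1,18): 17 bp
  [18,29): 11 bp
  [29,38): 9 bp
  [38,45): 7 bp
  [45,49): 4 bp
  [49,65): 16 bp
  [65,89): 24 bp
  [89,99): 10 bp

[1,4,7,9,10,11,16,17,24]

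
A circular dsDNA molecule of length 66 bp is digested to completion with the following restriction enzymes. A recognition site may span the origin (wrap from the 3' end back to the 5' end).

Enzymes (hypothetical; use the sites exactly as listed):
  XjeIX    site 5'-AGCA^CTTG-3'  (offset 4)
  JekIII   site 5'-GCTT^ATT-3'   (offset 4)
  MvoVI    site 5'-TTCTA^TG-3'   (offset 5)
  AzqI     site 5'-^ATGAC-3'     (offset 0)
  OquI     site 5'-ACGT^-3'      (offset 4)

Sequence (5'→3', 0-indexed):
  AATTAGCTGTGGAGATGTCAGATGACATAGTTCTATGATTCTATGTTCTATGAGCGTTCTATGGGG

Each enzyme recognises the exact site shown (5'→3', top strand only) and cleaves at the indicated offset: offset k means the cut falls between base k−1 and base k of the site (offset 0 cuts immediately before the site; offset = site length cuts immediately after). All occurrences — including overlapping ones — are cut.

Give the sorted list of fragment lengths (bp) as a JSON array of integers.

[7,8,11,14,26]

Site scan:
  XjeIX (AGCACTTG, off=4): no sites
  JekIII (GCTTATT, off=4): no sites
  MvoVI (TTCTATG, off=5): starts [30, 38, 45, 56] → cuts [35, 43, 50, 61]
  AzqI (ATGAC, off=0): starts [21] → cuts [21]
  OquI (ACGT, off=4): no sites

All cut coordinates (distinct, sorted): [21, 35, 43, 50, 61]

Fragment lengths:
  21→35: 14 bp
  35→43: 8 bp
  43→50: 7 bp
  50→61: 11 bp
  61→21 (wrap): 66-61+21 = 26 bp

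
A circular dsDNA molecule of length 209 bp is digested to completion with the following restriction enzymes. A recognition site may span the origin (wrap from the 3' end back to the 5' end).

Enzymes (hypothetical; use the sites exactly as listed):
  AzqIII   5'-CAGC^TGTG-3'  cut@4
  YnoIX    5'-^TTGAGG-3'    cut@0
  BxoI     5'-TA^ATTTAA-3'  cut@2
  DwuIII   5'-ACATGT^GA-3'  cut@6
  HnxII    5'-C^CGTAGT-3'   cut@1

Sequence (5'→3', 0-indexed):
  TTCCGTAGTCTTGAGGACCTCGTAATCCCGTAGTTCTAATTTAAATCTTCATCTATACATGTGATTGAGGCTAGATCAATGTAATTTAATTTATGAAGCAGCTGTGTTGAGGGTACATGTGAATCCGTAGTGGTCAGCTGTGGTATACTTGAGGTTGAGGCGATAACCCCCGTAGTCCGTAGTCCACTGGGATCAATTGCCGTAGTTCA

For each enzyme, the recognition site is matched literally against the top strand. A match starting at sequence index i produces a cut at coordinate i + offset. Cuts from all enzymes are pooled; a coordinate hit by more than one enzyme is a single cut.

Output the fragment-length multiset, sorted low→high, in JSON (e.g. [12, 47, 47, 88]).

[2,4,5,6,7,7,10,10,12,13,14,16,18,19,19,23,24]

Site scan:
  AzqIII (CAGCTGTG, off=4): starts [98, 134] → cuts [102, 138]
  YnoIX (TTGAGG, off=0): starts [10, 64, 106, 148, 154] → cuts [10, 64, 106, 148, 154]
  BxoI (TAATTTAA, off=2): starts [36, 81] → cuts [38, 83]
  DwuIII (ACATGTGA, off=6): starts [56, 114] → cuts [62, 120]
  HnxII (CCGTAGT, off=1): starts [2, 27, 124, 169, 176, 199] → cuts [3, 28, 125, 170, 177, 200]

All cut coordinates (distinct, sorted): [3, 10, 28, 38, 62, 64, 83, 102, 106, 120, 125, 138, 148, 154, 170, 177, 200]

Fragments:
  3→10: 7 bp
  10→28: 18 bp
  28→38: 10 bp
  38→62: 24 bp
  62→64: 2 bp
  64→83: 19 bp
  83→102: 19 bp
  102→106: 4 bp
  106→120: 14 bp
  120→125: 5 bp
  125→138: 13 bp
  138→148: 10 bp
  148→154: 6 bp
  154→170: 16 bp
  170→177: 7 bp
  177→200: 23 bp
  200→3 (wrap): 209-200+3 = 12 bp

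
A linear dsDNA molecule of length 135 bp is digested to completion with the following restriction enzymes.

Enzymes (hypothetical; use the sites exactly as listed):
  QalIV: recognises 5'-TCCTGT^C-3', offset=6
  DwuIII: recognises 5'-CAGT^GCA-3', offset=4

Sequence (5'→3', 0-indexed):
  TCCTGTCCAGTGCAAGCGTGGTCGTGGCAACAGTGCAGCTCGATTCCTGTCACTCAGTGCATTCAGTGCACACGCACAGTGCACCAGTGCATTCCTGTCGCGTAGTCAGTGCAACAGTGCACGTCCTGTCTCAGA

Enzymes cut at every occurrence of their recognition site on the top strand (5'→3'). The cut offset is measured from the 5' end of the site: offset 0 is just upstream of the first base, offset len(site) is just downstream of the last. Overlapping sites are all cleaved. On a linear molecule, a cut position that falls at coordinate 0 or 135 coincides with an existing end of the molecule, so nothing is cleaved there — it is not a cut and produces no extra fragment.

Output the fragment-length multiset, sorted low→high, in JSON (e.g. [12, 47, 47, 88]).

[5,6,6,8,8,8,9,10,11,12,13,16,23]

Scan for sites:
  QalIV TCCTGTC/6: at [0, 44, 92, 123] ⇒ [6, 50, 98, 129]
  DwuIII CAGTGCA/4: at [7, 30, 54, 63, 76, 84, 106, 114] ⇒ [11, 34, 58, 67, 80, 88, 110, 118]

Pooled cuts: [6, 11, 34, 50, 58, 67, 80, 88, 98, 110, 118, 129]

Fragments:
  [0,6): 6 bp
  [6,11): 5 bp
  [11,34): 23 bp
  [34,50): 16 bp
  [50,58): 8 bp
  [58,67): 9 bp
  [67,80): 13 bp
  [80,88): 8 bp
  [88,98): 10 bp
  [98,110): 12 bp
  [110,118): 8 bp
  [118,129): 11 bp
  [129,135): 6 bp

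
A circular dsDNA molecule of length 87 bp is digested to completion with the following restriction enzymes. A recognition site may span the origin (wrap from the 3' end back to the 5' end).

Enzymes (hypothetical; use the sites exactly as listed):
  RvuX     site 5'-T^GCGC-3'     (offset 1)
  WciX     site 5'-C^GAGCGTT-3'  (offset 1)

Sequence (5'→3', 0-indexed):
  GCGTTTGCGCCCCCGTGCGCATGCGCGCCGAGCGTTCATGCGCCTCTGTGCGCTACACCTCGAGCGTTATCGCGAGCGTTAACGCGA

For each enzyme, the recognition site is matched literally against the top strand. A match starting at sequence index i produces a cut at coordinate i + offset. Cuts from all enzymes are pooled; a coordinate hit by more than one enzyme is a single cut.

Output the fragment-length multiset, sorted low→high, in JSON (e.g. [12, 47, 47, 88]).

[6,7,8,10,10,10,12,12,12]

Per-enzyme occurrences:
  RvuX (TGCGC, off=1): starts [5, 15, 21, 38, 48] → cuts [6, 16, 22, 39, 49]
  WciX (CGAGCGTT, off=1): starts [28, 60, 72, 84] → cuts [29, 61, 73, 85]

All cut coordinates (distinct, sorted): [6, 16, 22, 29, 39, 49, 61, 73, 85]

Fragments:
  6→16: 10 bp
  16→22: 6 bp
  22→29: 7 bp
  29→39: 10 bp
  39→49: 10 bp
  49→61: 12 bp
  61→73: 12 bp
  73→85: 12 bp
  85→6 (wrap): 87-85+6 = 8 bp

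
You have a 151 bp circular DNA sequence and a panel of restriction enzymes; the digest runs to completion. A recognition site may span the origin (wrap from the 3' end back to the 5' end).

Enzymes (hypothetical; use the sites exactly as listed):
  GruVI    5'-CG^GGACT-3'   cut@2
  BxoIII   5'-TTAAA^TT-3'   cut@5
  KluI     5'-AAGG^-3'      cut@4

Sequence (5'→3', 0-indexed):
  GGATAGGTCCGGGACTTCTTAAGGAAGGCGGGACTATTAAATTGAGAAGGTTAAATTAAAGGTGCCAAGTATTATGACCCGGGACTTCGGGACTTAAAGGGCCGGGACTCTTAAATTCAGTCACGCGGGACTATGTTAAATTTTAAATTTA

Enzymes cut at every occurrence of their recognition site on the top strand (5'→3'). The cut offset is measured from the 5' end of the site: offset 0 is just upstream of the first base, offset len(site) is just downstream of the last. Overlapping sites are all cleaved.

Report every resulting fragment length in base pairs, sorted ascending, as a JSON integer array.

Site scan:
  GruVI CGGGACT/2: at [9, 28, 79, 87, 102, 125] ⇒ [11, 30, 81, 89, 104, 127]
  BxoIII TTAAATT/5: at [36, 50, 110, 135, 142] ⇒ [41, 55, 115, 140, 147]
  KluI AAGG/4: at [20, 24, 46, 58, 96] ⇒ [24, 28, 50, 62, 100]

Pooled cuts: [11, 24, 28, 30, 41, 50, 55, 62, 81, 89, 100, 104, 115, 127, 140, 147]

Fragment lengths:
  11→24: 13 bp
  24→28: 4 bp
  28→30: 2 bp
  30→41: 11 bp
  41→50: 9 bp
  50→55: 5 bp
  55→62: 7 bp
  62→81: 19 bp
  81→89: 8 bp
  89→100: 11 bp
  100→104: 4 bp
  104→115: 11 bp
  115→127: 12 bp
  127→140: 13 bp
  140→147: 7 bp
  147→11 (wrap): 151-147+11 = 15 bp

[2,4,4,5,7,7,8,9,11,11,11,12,13,13,15,19]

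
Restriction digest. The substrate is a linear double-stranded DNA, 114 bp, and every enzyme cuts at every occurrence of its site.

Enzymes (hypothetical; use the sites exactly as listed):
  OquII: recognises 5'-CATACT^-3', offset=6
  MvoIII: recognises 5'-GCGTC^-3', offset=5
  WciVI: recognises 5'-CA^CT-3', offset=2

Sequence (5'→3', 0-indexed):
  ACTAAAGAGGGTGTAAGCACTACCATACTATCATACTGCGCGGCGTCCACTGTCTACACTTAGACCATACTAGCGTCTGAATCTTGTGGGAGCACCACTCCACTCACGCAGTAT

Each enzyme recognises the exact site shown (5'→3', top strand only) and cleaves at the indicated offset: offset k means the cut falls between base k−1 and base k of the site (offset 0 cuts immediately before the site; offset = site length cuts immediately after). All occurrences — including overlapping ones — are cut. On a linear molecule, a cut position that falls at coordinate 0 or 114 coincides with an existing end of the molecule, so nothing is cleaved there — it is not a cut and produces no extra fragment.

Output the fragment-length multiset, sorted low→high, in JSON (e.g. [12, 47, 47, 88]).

[2,5,6,8,9,10,10,12,13,19,20]

Site scan:
  OquII CATACT/6: at [23, 31, 65] ⇒ [29, 37, 71]
  MvoIII GCGTC/5: at [42, 72] ⇒ [47, 77]
  WciVI CACT/2: at [17, 47, 56, 95, 100] ⇒ [19, 49, 58, 97, 102]

Pooled cuts: [19, 29, 37, 47, 49, 58, 71, 77, 97, 102]

Fragments:
  [0,19): 19 bp
  [19,29): 10 bp
  [29,37): 8 bp
  [37,47): 10 bp
  [47,49): 2 bp
  [49,58): 9 bp
  [58,71): 13 bp
  [71,77): 6 bp
  [77,97): 20 bp
  [97,102): 5 bp
  [102,114): 12 bp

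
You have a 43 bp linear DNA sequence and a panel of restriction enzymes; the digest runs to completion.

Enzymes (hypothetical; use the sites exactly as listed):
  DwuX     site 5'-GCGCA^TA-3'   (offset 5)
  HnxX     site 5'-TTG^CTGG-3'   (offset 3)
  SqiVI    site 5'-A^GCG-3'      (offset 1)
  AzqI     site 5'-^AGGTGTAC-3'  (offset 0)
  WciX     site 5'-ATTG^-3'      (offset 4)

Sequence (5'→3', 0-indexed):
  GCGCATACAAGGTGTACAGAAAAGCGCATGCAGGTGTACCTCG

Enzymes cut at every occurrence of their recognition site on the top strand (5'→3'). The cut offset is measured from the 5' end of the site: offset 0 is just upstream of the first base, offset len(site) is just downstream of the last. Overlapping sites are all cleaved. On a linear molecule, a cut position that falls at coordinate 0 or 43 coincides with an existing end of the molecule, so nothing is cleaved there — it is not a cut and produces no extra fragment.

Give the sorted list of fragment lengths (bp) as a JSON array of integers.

Site scan:
  DwuX GCGCATA/5: at [0] ⇒ [5]
  HnxX (TTGCTGG, off=3): no sites
  SqiVI AGCG/1: at [22] ⇒ [23]
  AzqI AGGTGTAC/0: at [9, 31] ⇒ [9, 31]
  WciX (ATTG, off=4): no sites

All cut coordinates (distinct, sorted): [5, 9, 23, 31]

Fragments:
  [0,5): 5 bp
  [5,9): 4 bp
  [9,23): 14 bp
  [23,31): 8 bp
  [31,43): 12 bp

[4,5,8,12,14]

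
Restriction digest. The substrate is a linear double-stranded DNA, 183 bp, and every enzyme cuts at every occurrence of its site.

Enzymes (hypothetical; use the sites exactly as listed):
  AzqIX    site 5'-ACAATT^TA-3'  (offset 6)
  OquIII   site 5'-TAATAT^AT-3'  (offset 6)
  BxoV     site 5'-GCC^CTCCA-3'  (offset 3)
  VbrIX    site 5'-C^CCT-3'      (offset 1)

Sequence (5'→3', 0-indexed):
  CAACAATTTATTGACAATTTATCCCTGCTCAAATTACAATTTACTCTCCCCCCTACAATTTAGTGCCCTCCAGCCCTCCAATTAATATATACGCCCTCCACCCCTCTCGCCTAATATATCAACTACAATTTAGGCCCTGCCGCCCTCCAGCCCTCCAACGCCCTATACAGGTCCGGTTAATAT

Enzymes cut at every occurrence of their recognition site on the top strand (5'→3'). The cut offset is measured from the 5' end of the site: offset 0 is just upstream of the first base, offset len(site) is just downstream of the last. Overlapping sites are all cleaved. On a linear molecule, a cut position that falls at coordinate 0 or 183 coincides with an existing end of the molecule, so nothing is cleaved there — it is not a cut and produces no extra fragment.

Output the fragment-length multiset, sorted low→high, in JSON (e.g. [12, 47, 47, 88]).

Site scan:
  AzqIX (ACAATTTA, off=6): starts [2, 13, 35, 54, 124] → cuts [8, 19, 41, 60, 130]
  OquIII (TAATATAT, off=6): starts [82, 111] → cuts [88, 117]
  BxoV (GCCCTCCA, off=3): starts [64, 72, 92, 141, 149] → cuts [67, 75, 95, 144, 152]
  VbrIX (CCCT, off=1): starts [22, 50, 65, 73, 93, 101, 134, 142, 150, 160] → cuts [23, 51, 66, 74, 94, 102, 135, 143, 151, 161]

All cut coordinates (distinct, sorted): [8, 19, 23, 41, 51, 60, 66, 67, 74, 75, 88, 94, 95, 102, 117, 130, 135, 143, 144, 151, 152, 161]

Fragment lengths:
  [0,8): 8 bp
  [8,19): 11 bp
  [19,23): 4 bp
  [23,41): 18 bp
  [41,51): 10 bp
  [51,60): 9 bp
  [60,66): 6 bp
  [66,67): 1 bp
  [67,74): 7 bp
  [74,75): 1 bp
  [75,88): 13 bp
  [88,94): 6 bp
  [94,95): 1 bp
  [95,102): 7 bp
  [102,117): 15 bp
  [117,130): 13 bp
  [130,135): 5 bp
  [135,143): 8 bp
  [143,144): 1 bp
  [144,151): 7 bp
  [151,152): 1 bp
  [152,161): 9 bp
  [161,183): 22 bp

[1,1,1,1,1,4,5,6,6,7,7,7,8,8,9,9,10,11,13,13,15,18,22]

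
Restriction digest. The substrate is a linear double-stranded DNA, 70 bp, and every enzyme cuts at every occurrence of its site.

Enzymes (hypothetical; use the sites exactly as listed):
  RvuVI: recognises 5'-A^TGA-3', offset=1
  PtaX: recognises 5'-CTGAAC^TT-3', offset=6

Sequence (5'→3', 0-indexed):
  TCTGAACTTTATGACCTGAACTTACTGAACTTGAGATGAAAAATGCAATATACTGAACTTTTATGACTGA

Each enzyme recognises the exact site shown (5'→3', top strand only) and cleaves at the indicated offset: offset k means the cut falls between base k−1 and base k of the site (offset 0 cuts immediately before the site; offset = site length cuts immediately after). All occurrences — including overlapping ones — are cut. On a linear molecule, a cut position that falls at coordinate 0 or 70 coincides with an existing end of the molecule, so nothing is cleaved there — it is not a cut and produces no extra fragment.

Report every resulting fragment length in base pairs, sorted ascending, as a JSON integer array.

[4,5,6,7,7,9,10,22]

Scan for sites:
  RvuVI (ATGA, off=1): starts [10, 35, 62] → cuts [11, 36, 63]
  PtaX (CTGAACTT, off=6): starts [1, 15, 24, 52] → cuts [7, 21, 30, 58]

Pooled cuts: [7, 11, 21, 30, 36, 58, 63]

Fragment lengths:
  [0,7): 7 bp
  [7,11): 4 bp
  [11,21): 10 bp
  [21,30): 9 bp
  [30,36): 6 bp
  [36,58): 22 bp
  [58,63): 5 bp
  [63,70): 7 bp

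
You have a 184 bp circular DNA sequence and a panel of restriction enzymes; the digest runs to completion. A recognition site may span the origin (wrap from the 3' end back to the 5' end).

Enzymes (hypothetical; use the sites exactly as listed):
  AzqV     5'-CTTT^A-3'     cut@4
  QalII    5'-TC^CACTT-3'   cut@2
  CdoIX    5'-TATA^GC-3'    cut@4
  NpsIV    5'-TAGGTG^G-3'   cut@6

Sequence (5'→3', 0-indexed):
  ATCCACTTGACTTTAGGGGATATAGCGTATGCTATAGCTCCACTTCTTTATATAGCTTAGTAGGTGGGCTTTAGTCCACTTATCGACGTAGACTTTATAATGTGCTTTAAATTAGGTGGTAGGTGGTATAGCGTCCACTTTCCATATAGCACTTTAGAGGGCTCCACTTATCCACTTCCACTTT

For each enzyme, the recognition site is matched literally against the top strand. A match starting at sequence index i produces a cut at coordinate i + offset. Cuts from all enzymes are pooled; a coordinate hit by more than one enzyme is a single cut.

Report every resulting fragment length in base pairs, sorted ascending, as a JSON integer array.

[3,4,4,5,5,5,6,6,6,7,7,8,9,9,10,10,11,12,12,12,13,20]

Per-enzyme occurrences:
  AzqV (CTTTA, off=4): starts [10, 45, 68, 92, 104, 151, 180] → cuts [0, 14, 49, 72, 96, 108, 155]
  QalII (TCCACTT, off=2): starts [1, 38, 74, 133, 162, 170, 176] → cuts [3, 40, 76, 135, 164, 172, 178]
  CdoIX (TATAGC, off=4): starts [20, 32, 50, 126, 144] → cuts [24, 36, 54, 130, 148]
  NpsIV (TAGGTGG, off=6): starts [60, 112, 119] → cuts [66, 118, 125]

Pooled cuts: [0, 3, 14, 24, 36, 40, 49, 54, 66, 72, 76, 96, 108, 118, 125, 130, 135, 148, 155, 164, 172, 178]

Fragments:
  0→3: 3 bp
  3→14: 11 bp
  14→24: 10 bp
  24→36: 12 bp
  36→40: 4 bp
  40→49: 9 bp
  49→54: 5 bp
  54→66: 12 bp
  66→72: 6 bp
  72→76: 4 bp
  76→96: 20 bp
  96→108: 12 bp
  108→118: 10 bp
  118→125: 7 bp
  125→130: 5 bp
  130→135: 5 bp
  135→148: 13 bp
  148→155: 7 bp
  155→164: 9 bp
  164→172: 8 bp
  172→178: 6 bp
  178→0 (wrap): 184-178+0 = 6 bp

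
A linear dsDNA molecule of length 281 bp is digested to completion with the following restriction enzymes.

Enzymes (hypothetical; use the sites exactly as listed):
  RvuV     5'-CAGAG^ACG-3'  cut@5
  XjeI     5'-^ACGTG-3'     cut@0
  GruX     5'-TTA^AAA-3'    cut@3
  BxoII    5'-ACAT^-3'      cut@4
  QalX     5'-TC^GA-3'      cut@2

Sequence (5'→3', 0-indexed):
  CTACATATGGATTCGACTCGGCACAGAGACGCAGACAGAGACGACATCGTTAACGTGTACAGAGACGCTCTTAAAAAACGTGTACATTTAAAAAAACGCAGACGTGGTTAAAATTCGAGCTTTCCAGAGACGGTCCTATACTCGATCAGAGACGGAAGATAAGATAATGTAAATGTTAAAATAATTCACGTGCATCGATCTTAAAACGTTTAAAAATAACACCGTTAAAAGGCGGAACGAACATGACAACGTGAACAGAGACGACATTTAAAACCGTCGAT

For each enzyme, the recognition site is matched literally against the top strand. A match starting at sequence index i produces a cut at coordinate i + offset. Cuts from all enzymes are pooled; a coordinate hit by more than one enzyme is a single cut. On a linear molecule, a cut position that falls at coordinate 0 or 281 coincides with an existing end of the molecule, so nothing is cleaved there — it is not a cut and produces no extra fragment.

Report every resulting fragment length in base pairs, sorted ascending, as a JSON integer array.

[3,3,3,4,4,5,6,6,7,7,7,8,8,8,9,9,9,9,9,10,11,12,12,12,13,14,14,15,17,27]

Per-enzyme occurrences:
  RvuV (CAGAGACG, off=5): starts [23, 35, 59, 124, 146, 255] → cuts [28, 40, 64, 129, 151, 260]
  XjeI (ACGTG, off=0): starts [52, 77, 101, 187, 248] → cuts [52, 77, 101, 187, 248]
  GruX (TTAAAA, off=3): starts [70, 87, 107, 175, 200, 209, 224, 267] → cuts [73, 90, 110, 178, 203, 212, 227, 270]
  BxoII (ACAT, off=4): starts [2, 43, 83, 240, 263] → cuts [6, 47, 87, 244, 267]
  QalX (TCGA, off=2): starts [12, 114, 141, 194, 276] → cuts [14, 116, 143, 196, 278]

Pooled cuts: [6, 14, 28, 40, 47, 52, 64, 73, 77, 87, 90, 101, 110, 116, 129, 143, 151, 178, 187, 196, 203, 212, 227, 244, 248, 260, 267, 270, 278]

Fragment lengths:
  [0,6): 6 bp
  [6,14): 8 bp
  [14,28): 14 bp
  [28,40): 12 bp
  [40,47): 7 bp
  [47,52): 5 bp
  [52,64): 12 bp
  [64,73): 9 bp
  [73,77): 4 bp
  [77,87): 10 bp
  [87,90): 3 bp
  [90,101): 11 bp
  [101,110): 9 bp
  [110,116): 6 bp
  [116,129): 13 bp
  [129,143): 14 bp
  [143,151): 8 bp
  [151,178): 27 bp
  [178,187): 9 bp
  [187,196): 9 bp
  [196,203): 7 bp
  [203,212): 9 bp
  [212,227): 15 bp
  [227,244): 17 bp
  [244,248): 4 bp
  [248,260): 12 bp
  [260,267): 7 bp
  [267,270): 3 bp
  [270,278): 8 bp
  [278,281): 3 bp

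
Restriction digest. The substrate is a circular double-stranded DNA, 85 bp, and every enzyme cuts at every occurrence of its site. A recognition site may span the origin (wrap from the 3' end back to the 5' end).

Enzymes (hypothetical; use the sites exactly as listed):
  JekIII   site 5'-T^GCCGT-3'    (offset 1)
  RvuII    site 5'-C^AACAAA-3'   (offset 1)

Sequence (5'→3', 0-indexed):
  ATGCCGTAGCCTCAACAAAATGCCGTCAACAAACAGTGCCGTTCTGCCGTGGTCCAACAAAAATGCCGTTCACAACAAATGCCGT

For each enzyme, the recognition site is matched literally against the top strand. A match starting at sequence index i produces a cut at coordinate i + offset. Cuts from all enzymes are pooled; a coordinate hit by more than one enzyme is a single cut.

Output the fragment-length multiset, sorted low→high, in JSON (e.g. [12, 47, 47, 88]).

Per-enzyme occurrences:
  JekIII TGCCGT/1: at [1, 20, 36, 44, 63, 79] ⇒ [2, 21, 37, 45, 64, 80]
  RvuII CAACAAA/1: at [12, 26, 54, 72] ⇒ [13, 27, 55, 73]

Pooled cuts: [2, 13, 21, 27, 37, 45, 55, 64, 73, 80]

Fragments:
  2→13: 11 bp
  13→21: 8 bp
  21→27: 6 bp
  27→37: 10 bp
  37→45: 8 bp
  45→55: 10 bp
  55→64: 9 bp
  64→73: 9 bp
  73→80: 7 bp
  80→2 (wrap): 85-80+2 = 7 bp

[6,7,7,8,8,9,9,10,10,11]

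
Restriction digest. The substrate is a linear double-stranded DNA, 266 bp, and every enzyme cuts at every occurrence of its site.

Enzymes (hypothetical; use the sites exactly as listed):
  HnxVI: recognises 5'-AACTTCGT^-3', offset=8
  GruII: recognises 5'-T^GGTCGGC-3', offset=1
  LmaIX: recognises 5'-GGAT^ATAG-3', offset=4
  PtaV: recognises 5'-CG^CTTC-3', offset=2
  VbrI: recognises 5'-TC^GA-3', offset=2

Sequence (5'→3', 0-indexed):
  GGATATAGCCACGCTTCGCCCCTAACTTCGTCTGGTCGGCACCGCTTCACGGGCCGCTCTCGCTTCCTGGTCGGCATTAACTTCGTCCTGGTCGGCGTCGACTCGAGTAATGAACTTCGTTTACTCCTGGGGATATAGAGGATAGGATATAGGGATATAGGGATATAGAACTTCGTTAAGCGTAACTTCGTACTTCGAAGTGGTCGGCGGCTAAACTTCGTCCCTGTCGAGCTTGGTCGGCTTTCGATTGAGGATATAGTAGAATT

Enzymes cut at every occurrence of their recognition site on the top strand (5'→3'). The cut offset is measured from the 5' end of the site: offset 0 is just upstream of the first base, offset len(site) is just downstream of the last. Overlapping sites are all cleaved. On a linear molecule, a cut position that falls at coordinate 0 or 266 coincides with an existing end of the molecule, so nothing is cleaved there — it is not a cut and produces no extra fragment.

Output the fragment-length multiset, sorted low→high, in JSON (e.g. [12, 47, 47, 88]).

Per-enzyme occurrences:
  HnxVI AACTTCGT/8: at [23, 78, 112, 168, 183, 213] ⇒ [31, 86, 120, 176, 191, 221]
  GruII TGGTCGGC/1: at [32, 67, 88, 200, 233] ⇒ [33, 68, 89, 201, 234]
  LmaIX GGATATAG/4: at [0, 130, 144, 152, 160, 251] ⇒ [4, 134, 148, 156, 164, 255]
  PtaV CGCTTC/2: at [11, 42, 60] ⇒ [13, 44, 62]
  VbrI TCGA/2: at [97, 102, 194, 226, 243] ⇒ [99, 104, 196, 228, 245]

All cut coordinates (distinct, sorted): [4, 13, 31, 33, 44, 62, 68, 86, 89, 99, 104, 120, 134, 148, 156, 164, 176, 191, 196, 201, 221, 228, 234, 245, 255]

Fragments:
  [0,4): 4 bp
  [4,13): 9 bp
  [13,31): 18 bp
  [31,33): 2 bp
  [33,44): 11 bp
  [44,62): 18 bp
  [62,68): 6 bp
  [68,86): 18 bp
  [86,89): 3 bp
  [89,99): 10 bp
  [99,104): 5 bp
  [104,120): 16 bp
  [120,134): 14 bp
  [134,148): 14 bp
  [148,156): 8 bp
  [156,164): 8 bp
  [164,176): 12 bp
  [176,191): 15 bp
  [191,196): 5 bp
  [196,201): 5 bp
  [201,221): 20 bp
  [221,228): 7 bp
  [228,234): 6 bp
  [234,245): 11 bp
  [245,255): 10 bp
  [255,266): 11 bp

[2,3,4,5,5,5,6,6,7,8,8,9,10,10,11,11,11,12,14,14,15,16,18,18,18,20]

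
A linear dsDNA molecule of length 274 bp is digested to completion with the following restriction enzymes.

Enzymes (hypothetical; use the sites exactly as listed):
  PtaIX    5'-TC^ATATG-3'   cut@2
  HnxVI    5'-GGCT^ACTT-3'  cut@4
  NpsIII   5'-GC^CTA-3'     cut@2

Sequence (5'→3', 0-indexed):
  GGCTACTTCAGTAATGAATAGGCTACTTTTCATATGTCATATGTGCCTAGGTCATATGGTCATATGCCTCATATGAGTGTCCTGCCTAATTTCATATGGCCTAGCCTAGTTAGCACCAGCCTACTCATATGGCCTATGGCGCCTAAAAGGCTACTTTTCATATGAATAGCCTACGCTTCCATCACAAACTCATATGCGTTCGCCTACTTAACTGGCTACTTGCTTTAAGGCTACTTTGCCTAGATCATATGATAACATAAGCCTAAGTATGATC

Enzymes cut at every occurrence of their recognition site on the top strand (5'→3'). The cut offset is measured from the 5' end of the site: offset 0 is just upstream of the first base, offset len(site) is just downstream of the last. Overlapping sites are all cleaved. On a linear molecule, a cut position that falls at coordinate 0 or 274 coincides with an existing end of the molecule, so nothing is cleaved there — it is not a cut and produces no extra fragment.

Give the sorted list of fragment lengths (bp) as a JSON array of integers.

Scan for sites:
  PtaIX TCATATG/2: at [29, 36, 51, 59, 68, 91, 124, 157, 189, 244] ⇒ [31, 38, 53, 61, 70, 93, 126, 159, 191, 246]
  HnxVI GGCTACTT/4: at [0, 20, 148, 213, 228] ⇒ [4, 24, 152, 217, 232]
  NpsIII GCCTA/2: at [44, 83, 98, 103, 118, 131, 140, 168, 201, 237, 260] ⇒ [46, 85, 100, 105, 120, 133, 142, 170, 203, 239, 262]

Pooled cuts: [4, 24, 31, 38, 46, 53, 61, 70, 85, 93, 100, 105, 120, 126, 133, 142, 152, 159, 170, 191, 203, 217, 232, 239, 246, 262]

Fragment lengths:
  [0,4): 4 bp
  [4,24): 20 bp
  [24,31): 7 bp
  [31,38): 7 bp
  [38,46): 8 bp
  [46,53): 7 bp
  [53,61): 8 bp
  [61,70): 9 bp
  [70,85): 15 bp
  [85,93): 8 bp
  [93,100): 7 bp
  [100,105): 5 bp
  [105,120): 15 bp
  [120,126): 6 bp
  [126,133): 7 bp
  [133,142): 9 bp
  [142,152): 10 bp
  [152,159): 7 bp
  [159,170): 11 bp
  [170,191): 21 bp
  [191,203): 12 bp
  [203,217): 14 bp
  [217,232): 15 bp
  [232,239): 7 bp
  [239,246): 7 bp
  [246,262): 16 bp
  [262,274): 12 bp

[4,5,6,7,7,7,7,7,7,7,7,8,8,8,9,9,10,11,12,12,14,15,15,15,16,20,21]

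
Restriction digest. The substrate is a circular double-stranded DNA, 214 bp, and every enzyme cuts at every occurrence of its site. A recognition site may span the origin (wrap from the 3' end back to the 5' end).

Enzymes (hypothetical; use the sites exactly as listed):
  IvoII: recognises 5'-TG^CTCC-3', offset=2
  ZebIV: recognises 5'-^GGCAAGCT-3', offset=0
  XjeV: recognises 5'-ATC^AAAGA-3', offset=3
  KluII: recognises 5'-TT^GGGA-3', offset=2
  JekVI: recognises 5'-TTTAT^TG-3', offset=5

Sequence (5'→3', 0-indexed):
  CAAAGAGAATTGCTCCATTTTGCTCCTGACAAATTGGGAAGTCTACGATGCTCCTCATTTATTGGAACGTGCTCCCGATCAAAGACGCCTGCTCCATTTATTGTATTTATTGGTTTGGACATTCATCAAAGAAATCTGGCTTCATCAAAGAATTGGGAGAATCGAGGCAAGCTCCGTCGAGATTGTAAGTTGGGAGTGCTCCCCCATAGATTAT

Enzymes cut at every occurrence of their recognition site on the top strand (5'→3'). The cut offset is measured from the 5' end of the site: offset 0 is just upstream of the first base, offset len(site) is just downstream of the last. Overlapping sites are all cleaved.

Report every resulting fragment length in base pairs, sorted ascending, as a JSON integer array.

Site scan:
  IvoII TGCTCC/2: at [10, 20, 48, 69, 89, 196] ⇒ [12, 22, 50, 71, 91, 198]
  ZebIV GGCAAGCT/0: at [165] ⇒ [165]
  XjeV ATCAAAGA/3: at [77, 124, 143, 212] ⇒ [1, 80, 127, 146]
  KluII TTGGGA/2: at [33, 152, 189] ⇒ [35, 154, 191]
  JekVI TTTATTG/5: at [57, 96, 105] ⇒ [62, 101, 110]

All cut coordinates (distinct, sorted): [1, 12, 22, 35, 50, 62, 71, 80, 91, 101, 110, 127, 146, 154, 165, 191, 198]

Fragments:
  1→12: 11 bp
  12→22: 10 bp
  22→35: 13 bp
  35→50: 15 bp
  50→62: 12 bp
  62→71: 9 bp
  71→80: 9 bp
  80→91: 11 bp
  91→101: 10 bp
  101→110: 9 bp
  110→127: 17 bp
  127→146: 19 bp
  146→154: 8 bp
  154→165: 11 bp
  165→191: 26 bp
  191→198: 7 bp
  198→1 (wrap): 214-198+1 = 17 bp

[7,8,9,9,9,10,10,11,11,11,12,13,15,17,17,19,26]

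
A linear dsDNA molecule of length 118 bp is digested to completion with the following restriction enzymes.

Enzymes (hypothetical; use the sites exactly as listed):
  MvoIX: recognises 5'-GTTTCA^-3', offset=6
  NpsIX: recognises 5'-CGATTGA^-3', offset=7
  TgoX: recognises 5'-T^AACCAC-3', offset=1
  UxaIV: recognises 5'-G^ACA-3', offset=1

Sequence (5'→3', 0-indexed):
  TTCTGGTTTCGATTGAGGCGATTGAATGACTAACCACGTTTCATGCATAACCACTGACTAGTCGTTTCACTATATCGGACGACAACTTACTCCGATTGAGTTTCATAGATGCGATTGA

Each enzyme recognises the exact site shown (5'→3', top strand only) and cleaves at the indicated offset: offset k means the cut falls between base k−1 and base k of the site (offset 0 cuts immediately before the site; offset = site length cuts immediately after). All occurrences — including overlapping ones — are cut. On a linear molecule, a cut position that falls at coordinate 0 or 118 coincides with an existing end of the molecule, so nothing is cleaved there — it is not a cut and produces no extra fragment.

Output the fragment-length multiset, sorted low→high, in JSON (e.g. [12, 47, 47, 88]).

[5,6,6,9,12,12,13,16,18,21]

Site scan:
  MvoIX GTTTCA/6: at [37, 63, 99] ⇒ [43, 69, 105]
  NpsIX CGATTGA/7: at [9, 18, 92, 111] ⇒ [16, 25, 99] (position 118 is a terminus of the linear molecule — no cut)
  TgoX TAACCAC/1: at [30, 47] ⇒ [31, 48]
  UxaIV GACA/1: at [80] ⇒ [81]

All cut coordinates (distinct, sorted): [16, 25, 31, 43, 48, 69, 81, 99, 105]

Fragment lengths:
  [0,16): 16 bp
  [16,25): 9 bp
  [25,31): 6 bp
  [31,43): 12 bp
  [43,48): 5 bp
  [48,69): 21 bp
  [69,81): 12 bp
  [81,99): 18 bp
  [99,105): 6 bp
  [105,118): 13 bp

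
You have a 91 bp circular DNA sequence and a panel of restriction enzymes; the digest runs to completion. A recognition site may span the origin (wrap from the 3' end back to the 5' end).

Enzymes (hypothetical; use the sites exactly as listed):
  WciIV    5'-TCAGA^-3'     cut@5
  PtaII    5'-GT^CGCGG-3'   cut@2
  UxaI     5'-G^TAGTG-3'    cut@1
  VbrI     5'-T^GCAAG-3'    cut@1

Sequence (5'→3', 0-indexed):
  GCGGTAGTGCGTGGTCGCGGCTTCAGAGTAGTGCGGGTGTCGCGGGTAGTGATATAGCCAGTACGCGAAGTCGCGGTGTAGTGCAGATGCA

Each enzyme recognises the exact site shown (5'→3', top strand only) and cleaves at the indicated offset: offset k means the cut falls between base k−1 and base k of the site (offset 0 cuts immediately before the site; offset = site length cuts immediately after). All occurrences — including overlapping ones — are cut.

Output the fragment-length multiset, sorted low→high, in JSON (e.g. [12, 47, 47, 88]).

[1,6,7,11,12,12,17,25]

Site scan:
  WciIV (TCAGA, off=5): starts [22] → cuts [27]
  PtaII (GTCGCGG, off=2): starts [13, 38, 69] → cuts [15, 40, 71]
  UxaI (GTAGTG, off=1): starts [3, 27, 45, 77] → cuts [4, 28, 46, 78]
  VbrI (TGCAAG, off=1): no sites

All cut coordinates (distinct, sorted): [4, 15, 27, 28, 40, 46, 71, 78]

Fragment lengths:
  4→15: 11 bp
  15→27: 12 bp
  27→28: 1 bp
  28→40: 12 bp
  40→46: 6 bp
  46→71: 25 bp
  71→78: 7 bp
  78→4 (wrap): 91-78+4 = 17 bp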